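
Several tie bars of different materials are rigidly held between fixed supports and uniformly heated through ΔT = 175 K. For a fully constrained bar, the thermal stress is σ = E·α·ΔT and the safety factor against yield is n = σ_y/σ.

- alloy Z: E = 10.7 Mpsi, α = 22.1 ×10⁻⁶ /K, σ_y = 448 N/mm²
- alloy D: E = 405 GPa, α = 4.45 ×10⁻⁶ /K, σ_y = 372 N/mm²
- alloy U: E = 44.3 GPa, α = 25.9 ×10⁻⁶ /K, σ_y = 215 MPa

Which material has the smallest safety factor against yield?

Converting E to GPa, α to ×10⁻⁶/K, σ_y to MPa, then σ and n for each:
  alloy Z: E = 73.77, α = 22.1, σ_y = 448.0 → σ = 285 MPa, n = 1.57
  alloy D: E = 405.0, α = 4.45, σ_y = 372.0 → σ = 315 MPa, n = 1.18
  alloy U: E = 44.30, α = 25.9, σ_y = 215.0 → σ = 201 MPa, n = 1.07
Smallest n: alloy U with n = 1.07.

alloy U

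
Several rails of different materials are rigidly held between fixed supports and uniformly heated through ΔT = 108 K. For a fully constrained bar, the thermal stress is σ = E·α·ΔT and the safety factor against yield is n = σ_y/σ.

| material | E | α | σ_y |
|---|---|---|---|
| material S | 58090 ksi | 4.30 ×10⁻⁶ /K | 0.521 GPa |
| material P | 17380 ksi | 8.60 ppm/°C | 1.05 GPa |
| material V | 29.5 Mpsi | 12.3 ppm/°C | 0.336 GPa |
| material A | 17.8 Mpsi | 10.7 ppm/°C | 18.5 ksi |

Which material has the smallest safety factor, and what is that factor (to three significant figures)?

With everything in SI (GPa, ×10⁻⁶/K, MPa):
  material S: E = 400.5, α = 4.30, σ_y = 521.0 → σ = 186 MPa, n = 2.80
  material P: E = 119.8, α = 8.60, σ_y = 1050 → σ = 111 MPa, n = 9.43
  material V: E = 203.4, α = 12.3, σ_y = 336.0 → σ = 270 MPa, n = 1.24
  material A: E = 122.7, α = 10.7, σ_y = 127.6 → σ = 142 MPa, n = 0.899
The minimum is material A at n = 0.899.

material A, n = 0.899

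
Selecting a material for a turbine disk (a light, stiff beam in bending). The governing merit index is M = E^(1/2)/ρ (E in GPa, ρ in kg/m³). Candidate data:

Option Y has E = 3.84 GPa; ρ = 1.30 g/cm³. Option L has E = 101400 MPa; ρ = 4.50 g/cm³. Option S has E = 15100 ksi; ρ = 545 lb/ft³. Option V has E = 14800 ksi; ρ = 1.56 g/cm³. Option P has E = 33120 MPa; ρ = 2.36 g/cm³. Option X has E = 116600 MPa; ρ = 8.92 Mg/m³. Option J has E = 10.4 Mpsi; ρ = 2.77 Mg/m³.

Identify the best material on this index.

Convert each candidate to consistent units, then evaluate M:
  option Y: E = 3.840 GPa, ρ = 1300 kg/m³
  option L: E = 101.4 GPa, ρ = 4500 kg/m³
  option S: E = 104.1 GPa, ρ = 8730 kg/m³
  option V: E = 102.0 GPa, ρ = 1560 kg/m³
  option P: E = 33.12 GPa, ρ = 2360 kg/m³
  option X: E = 116.6 GPa, ρ = 8920 kg/m³
  option J: E = 71.71 GPa, ρ = 2770 kg/m³
  option V: M = 6.48×10⁻³
  option J: M = 3.06×10⁻³
  option P: M = 2.44×10⁻³
  option L: M = 2.24×10⁻³
  option Y: M = 1.51×10⁻³
  option X: M = 1.21×10⁻³
  option S: M = 1.17×10⁻³
The maximum is for option V.

option V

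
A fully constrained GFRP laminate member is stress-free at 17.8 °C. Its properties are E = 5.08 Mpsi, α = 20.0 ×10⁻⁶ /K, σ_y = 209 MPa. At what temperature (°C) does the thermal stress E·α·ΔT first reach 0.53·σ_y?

176 °C

E = 5.08 Mpsi = 35.03 GPa.
E·α·ΔT = 110.8 MPa ⇒ ΔT = 110.8 / (35.03×10³ × 20.0×10⁻⁶) = 158.1 K.
T = 17.8 + 158.1 = 175.9 °C.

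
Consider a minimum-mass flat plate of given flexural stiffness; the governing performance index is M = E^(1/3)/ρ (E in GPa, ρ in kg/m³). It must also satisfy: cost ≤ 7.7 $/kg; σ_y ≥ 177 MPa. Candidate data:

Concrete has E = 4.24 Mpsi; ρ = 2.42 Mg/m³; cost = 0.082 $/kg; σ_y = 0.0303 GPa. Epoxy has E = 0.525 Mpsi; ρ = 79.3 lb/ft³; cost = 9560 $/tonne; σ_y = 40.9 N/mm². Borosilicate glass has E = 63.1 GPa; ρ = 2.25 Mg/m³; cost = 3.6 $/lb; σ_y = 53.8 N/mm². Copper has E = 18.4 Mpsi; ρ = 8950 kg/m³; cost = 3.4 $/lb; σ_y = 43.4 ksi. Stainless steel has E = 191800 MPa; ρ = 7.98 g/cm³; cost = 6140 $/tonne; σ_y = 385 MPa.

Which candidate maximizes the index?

stainless steel

Screen on constraints: cost ≤ 7.7 $/kg; σ_y ≥ 177 MPa. Survivors: copper, stainless steel.
In SI units:
  copper: E = 126.9 GPa, ρ = 8950 kg/m³
  stainless steel: E = 191.8 GPa, ρ = 7980 kg/m³
  stainless steel: M = 0.723×10⁻³
  copper: M = 0.561×10⁻³
The maximum is for stainless steel.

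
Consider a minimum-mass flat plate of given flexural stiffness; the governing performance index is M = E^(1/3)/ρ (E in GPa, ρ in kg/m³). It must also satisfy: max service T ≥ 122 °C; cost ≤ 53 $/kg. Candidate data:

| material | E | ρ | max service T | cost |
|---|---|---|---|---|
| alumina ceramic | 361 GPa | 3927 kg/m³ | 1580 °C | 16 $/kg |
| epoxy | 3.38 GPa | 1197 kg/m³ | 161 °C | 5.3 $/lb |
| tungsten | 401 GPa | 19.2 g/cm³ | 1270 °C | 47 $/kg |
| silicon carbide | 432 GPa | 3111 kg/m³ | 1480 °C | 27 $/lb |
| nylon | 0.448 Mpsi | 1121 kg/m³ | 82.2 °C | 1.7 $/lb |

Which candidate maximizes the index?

Screen on constraints: max service T ≥ 122 °C; cost ≤ 53 $/kg. Survivors: alumina ceramic, epoxy, tungsten.
Normalizing units and computing the index:
  alumina ceramic: E = 361.0 GPa, ρ = 3927 kg/m³
  epoxy: E = 3.380 GPa, ρ = 1197 kg/m³
  tungsten: E = 401.0 GPa, ρ = 19200 kg/m³
  alumina ceramic: M = 1.81×10⁻³
  epoxy: M = 1.25×10⁻³
  tungsten: M = 0.384×10⁻³
Alumina ceramic ranks first.

alumina ceramic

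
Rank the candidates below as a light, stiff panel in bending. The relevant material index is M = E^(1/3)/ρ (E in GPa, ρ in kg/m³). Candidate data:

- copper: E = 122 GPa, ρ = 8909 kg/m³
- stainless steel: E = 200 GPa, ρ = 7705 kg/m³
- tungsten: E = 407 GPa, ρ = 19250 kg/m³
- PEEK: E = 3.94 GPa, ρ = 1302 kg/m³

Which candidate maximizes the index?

PEEK

Computing M directly (units already consistent):
  PEEK: M = 1.21×10⁻³
  stainless steel: M = 0.759×10⁻³
  copper: M = 0.557×10⁻³
  tungsten: M = 0.385×10⁻³
PEEK has the largest M.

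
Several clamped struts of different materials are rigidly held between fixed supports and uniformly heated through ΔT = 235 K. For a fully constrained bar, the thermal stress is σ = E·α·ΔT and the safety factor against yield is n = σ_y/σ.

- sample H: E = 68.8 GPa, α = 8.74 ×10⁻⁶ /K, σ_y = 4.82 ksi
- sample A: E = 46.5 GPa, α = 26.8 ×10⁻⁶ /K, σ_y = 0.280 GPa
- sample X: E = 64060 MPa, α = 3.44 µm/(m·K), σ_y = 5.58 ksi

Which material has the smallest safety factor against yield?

Converting E to GPa, α to ×10⁻⁶/K, σ_y to MPa, then σ and n for each:
  sample H: E = 68.80, α = 8.74, σ_y = 33.23 → σ = 141 MPa, n = 0.235
  sample A: E = 46.50, α = 26.8, σ_y = 280.0 → σ = 293 MPa, n = 0.956
  sample X: E = 64.06, α = 3.44, σ_y = 38.47 → σ = 51.8 MPa, n = 0.743
Smallest n: sample H with n = 0.235.

sample H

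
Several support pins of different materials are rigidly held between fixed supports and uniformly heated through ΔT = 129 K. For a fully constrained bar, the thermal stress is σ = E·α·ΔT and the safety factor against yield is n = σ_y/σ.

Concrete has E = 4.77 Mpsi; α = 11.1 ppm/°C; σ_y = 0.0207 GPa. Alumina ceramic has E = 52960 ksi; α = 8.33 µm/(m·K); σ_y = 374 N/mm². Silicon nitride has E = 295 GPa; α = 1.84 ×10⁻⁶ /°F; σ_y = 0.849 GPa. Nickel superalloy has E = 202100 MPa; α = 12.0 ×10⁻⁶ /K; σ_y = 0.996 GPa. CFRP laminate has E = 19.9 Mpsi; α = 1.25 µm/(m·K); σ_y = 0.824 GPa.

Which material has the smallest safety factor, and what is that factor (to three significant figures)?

Converting E to GPa, α to ×10⁻⁶/K, σ_y to MPa, then σ and n for each:
  concrete: E = 32.89, α = 11.1, σ_y = 20.70 → σ = 47.1 MPa, n = 0.440
  alumina ceramic: E = 365.1, α = 8.33, σ_y = 374.0 → σ = 392 MPa, n = 0.953
  silicon nitride: E = 295.0, α = 3.31, σ_y = 849.0 → σ = 126 MPa, n = 6.74
  nickel superalloy: E = 202.1, α = 12.0, σ_y = 996.0 → σ = 313 MPa, n = 3.18
  CFRP laminate: E = 137.2, α = 1.25, σ_y = 824.0 → σ = 22.1 MPa, n = 37.2
Smallest n: concrete with n = 0.440.

concrete, n = 0.440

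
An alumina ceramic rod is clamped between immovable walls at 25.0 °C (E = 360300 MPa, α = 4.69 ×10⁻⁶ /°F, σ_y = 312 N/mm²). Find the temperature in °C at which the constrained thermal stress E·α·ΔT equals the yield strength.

E = 360300 MPa = 360.3 GPa.
α = 4.69×10⁻⁶/°F × 9/5 = 8.44×10⁻⁶/K.
σ_y = 312 N/mm² = 312.0 MPa.
E·α·ΔT = 312.0 MPa ⇒ ΔT = 312.0 / (360.3×10³ × 8.44×10⁻⁶) = 102.6 K.
T = 25.0 + 102.6 = 127.6 °C.

128 °C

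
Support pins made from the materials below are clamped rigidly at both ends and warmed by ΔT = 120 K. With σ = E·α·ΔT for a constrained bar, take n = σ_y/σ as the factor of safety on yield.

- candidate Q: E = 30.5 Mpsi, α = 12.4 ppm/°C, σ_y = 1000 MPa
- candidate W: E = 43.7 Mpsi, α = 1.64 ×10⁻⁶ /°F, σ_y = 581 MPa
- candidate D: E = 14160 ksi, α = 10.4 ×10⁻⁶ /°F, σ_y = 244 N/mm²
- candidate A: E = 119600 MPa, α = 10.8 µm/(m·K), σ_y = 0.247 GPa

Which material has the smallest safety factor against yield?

Converting E to GPa, α to ×10⁻⁶/K, σ_y to MPa, then σ and n for each:
  candidate Q: E = 210.3, α = 12.4, σ_y = 1000 → σ = 313 MPa, n = 3.20
  candidate W: E = 301.3, α = 2.95, σ_y = 581.0 → σ = 107 MPa, n = 5.44
  candidate D: E = 97.63, α = 18.7, σ_y = 244.0 → σ = 219 MPa, n = 1.11
  candidate A: E = 119.6, α = 10.8, σ_y = 247.0 → σ = 155 MPa, n = 1.59
Smallest n: candidate D with n = 1.11.

candidate D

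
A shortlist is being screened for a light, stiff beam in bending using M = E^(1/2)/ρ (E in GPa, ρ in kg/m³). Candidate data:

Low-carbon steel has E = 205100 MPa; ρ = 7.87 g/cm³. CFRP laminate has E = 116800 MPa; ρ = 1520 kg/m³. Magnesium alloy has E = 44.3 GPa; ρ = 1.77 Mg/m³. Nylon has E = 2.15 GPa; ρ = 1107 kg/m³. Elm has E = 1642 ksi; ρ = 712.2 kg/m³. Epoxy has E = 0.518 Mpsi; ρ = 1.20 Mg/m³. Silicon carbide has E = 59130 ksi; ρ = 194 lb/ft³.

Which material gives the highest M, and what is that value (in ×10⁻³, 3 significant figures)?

Convert each candidate to consistent units, then evaluate M:
  low-carbon steel: E = 205.1 GPa, ρ = 7870 kg/m³
  CFRP laminate: E = 116.8 GPa, ρ = 1520 kg/m³
  magnesium alloy: E = 44.30 GPa, ρ = 1770 kg/m³
  nylon: E = 2.150 GPa, ρ = 1107 kg/m³
  elm: E = 11.32 GPa, ρ = 712.2 kg/m³
  epoxy: E = 3.571 GPa, ρ = 1200 kg/m³
  silicon carbide: E = 407.7 GPa, ρ = 3108 kg/m³
  CFRP laminate: M = 7.11×10⁻³
  silicon carbide: M = 6.50×10⁻³
  elm: M = 4.72×10⁻³
  magnesium alloy: M = 3.76×10⁻³
  low-carbon steel: M = 1.82×10⁻³
  epoxy: M = 1.57×10⁻³
  nylon: M = 1.32×10⁻³
The maximum is for CFRP laminate.

CFRP laminate, M = 7.11×10⁻³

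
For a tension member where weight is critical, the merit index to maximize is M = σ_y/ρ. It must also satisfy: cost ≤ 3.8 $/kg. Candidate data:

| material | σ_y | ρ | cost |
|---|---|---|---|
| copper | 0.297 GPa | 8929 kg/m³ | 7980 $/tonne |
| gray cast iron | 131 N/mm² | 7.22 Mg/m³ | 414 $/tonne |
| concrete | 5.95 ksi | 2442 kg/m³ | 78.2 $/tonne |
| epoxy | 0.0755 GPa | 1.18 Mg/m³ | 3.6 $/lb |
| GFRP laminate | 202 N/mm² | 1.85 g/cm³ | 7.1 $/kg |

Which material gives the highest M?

gray cast iron

Screen on constraints: cost ≤ 3.8 $/kg. Survivors: gray cast iron, concrete.
Convert each candidate to consistent units, then evaluate M:
  gray cast iron: σ_y = 131.0 MPa, ρ = 7220 kg/m³
  concrete: σ_y = 41.02 MPa, ρ = 2442 kg/m³
  gray cast iron: M = 18.1 kN·m/kg
  concrete: M = 16.8 kN·m/kg
The maximum is for gray cast iron.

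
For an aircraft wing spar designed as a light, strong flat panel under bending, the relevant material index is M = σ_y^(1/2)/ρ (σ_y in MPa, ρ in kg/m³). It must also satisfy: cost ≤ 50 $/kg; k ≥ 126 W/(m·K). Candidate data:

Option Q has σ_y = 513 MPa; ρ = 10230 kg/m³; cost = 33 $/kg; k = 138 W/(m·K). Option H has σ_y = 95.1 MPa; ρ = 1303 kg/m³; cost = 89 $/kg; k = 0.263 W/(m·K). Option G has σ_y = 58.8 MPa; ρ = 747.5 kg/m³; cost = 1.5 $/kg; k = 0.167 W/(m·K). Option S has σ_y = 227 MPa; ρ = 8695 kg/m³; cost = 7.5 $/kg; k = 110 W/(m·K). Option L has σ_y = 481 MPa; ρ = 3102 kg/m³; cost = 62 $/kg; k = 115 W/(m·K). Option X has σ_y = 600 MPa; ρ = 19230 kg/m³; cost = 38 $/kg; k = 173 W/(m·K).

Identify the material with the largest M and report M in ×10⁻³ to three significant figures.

option Q, M = 2.21×10⁻³

Screen on constraints: cost ≤ 50 $/kg; k ≥ 126 W/(m·K). Survivors: option Q, option X.
Computing M directly (units already consistent):
  option Q: M = 2.21×10⁻³
  option X: M = 1.27×10⁻³
The maximum is for option Q.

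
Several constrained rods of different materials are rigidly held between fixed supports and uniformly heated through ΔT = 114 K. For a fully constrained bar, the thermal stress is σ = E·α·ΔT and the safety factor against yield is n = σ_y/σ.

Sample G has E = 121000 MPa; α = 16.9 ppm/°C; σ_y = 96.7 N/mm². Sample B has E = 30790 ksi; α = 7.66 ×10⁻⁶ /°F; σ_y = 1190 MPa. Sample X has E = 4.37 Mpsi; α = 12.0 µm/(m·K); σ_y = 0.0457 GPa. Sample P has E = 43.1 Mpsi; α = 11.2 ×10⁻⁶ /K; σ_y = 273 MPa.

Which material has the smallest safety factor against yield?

With everything in SI (GPa, ×10⁻⁶/K, MPa):
  sample G: E = 121.0, α = 16.9, σ_y = 96.70 → σ = 233 MPa, n = 0.415
  sample B: E = 212.3, α = 13.8, σ_y = 1190 → σ = 334 MPa, n = 3.57
  sample X: E = 30.13, α = 12.0, σ_y = 45.70 → σ = 41.2 MPa, n = 1.11
  sample P: E = 297.2, α = 11.2, σ_y = 273.0 → σ = 379 MPa, n = 0.720
The minimum is sample G at n = 0.415.

sample G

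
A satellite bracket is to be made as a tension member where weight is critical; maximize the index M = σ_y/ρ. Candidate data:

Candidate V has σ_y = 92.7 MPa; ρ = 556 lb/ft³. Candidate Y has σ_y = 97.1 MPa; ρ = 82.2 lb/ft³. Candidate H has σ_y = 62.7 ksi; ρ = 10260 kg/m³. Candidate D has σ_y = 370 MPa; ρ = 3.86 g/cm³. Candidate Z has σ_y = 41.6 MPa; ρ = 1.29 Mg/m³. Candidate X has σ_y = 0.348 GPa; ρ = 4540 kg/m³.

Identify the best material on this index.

Normalizing units and computing the index:
  candidate V: σ_y = 92.70 MPa, ρ = 8906 kg/m³
  candidate Y: σ_y = 97.10 MPa, ρ = 1317 kg/m³
  candidate H: σ_y = 432.3 MPa, ρ = 10260 kg/m³
  candidate D: σ_y = 370.0 MPa, ρ = 3860 kg/m³
  candidate Z: σ_y = 41.60 MPa, ρ = 1290 kg/m³
  candidate X: σ_y = 348.0 MPa, ρ = 4540 kg/m³
  candidate D: M = 95.9 kN·m/kg
  candidate X: M = 76.7 kN·m/kg
  candidate Y: M = 73.7 kN·m/kg
  candidate H: M = 42.1 kN·m/kg
  candidate Z: M = 32.2 kN·m/kg
  candidate V: M = 10.4 kN·m/kg
Candidate D ranks first.

candidate D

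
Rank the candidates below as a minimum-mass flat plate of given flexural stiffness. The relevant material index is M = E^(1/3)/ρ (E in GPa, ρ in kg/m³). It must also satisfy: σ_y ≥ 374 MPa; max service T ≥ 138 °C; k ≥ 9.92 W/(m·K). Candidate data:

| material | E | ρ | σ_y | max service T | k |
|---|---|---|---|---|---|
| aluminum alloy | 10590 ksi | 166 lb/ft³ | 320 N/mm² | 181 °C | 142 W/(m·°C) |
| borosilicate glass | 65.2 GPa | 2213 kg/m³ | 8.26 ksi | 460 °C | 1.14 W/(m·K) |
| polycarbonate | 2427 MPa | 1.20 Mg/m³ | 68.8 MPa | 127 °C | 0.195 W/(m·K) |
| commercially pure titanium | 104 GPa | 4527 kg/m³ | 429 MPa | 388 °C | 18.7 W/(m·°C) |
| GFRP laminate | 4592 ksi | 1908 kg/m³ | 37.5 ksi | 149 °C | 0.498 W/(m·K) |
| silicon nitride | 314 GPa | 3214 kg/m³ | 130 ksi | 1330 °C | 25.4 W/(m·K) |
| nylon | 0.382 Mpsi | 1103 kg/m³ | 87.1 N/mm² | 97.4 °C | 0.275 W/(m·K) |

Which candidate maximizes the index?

silicon nitride

Screen on constraints: σ_y ≥ 374 MPa; max service T ≥ 138 °C; k ≥ 9.92 W/(m·K). Survivors: commercially pure titanium, silicon nitride.
Normalizing units and computing the index:
  commercially pure titanium: E = 104.0 GPa, ρ = 4527 kg/m³
  silicon nitride: E = 314.0 GPa, ρ = 3214 kg/m³
  silicon nitride: M = 2.11×10⁻³
  commercially pure titanium: M = 1.04×10⁻³
The maximum is for silicon nitride.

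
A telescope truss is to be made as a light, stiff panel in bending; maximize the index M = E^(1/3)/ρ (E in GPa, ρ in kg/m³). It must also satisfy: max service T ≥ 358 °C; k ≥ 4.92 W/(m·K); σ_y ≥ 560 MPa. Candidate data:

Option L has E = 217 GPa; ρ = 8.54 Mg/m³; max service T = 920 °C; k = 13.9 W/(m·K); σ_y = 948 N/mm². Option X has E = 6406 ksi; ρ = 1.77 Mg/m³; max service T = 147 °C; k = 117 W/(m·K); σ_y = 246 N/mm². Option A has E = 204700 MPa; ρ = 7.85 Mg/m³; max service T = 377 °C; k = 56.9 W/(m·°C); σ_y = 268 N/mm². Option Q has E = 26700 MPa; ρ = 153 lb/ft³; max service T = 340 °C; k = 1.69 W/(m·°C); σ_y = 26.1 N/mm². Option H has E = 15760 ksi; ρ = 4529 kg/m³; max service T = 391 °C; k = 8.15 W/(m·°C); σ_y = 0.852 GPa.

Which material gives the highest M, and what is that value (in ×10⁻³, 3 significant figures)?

Screen on constraints: max service T ≥ 358 °C; k ≥ 4.92 W/(m·K); σ_y ≥ 560 MPa. Survivors: option L, option H.
In SI units:
  option L: E = 217.0 GPa, ρ = 8540 kg/m³
  option H: E = 108.7 GPa, ρ = 4529 kg/m³
  option H: M = 1.05×10⁻³
  option L: M = 0.704×10⁻³
The maximum is for option H.

option H, M = 1.05×10⁻³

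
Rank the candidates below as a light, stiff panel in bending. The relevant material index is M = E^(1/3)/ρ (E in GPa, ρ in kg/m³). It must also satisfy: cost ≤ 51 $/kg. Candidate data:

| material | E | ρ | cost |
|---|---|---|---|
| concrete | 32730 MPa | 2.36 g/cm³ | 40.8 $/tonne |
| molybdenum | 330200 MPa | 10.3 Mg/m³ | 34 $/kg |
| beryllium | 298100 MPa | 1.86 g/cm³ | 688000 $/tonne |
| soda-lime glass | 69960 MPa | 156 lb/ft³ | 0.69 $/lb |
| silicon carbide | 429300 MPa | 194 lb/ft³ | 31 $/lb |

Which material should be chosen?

Screen on constraints: cost ≤ 51 $/kg. Survivors: concrete, molybdenum, soda-lime glass.
In SI units:
  concrete: E = 32.73 GPa, ρ = 2360 kg/m³
  molybdenum: E = 330.2 GPa, ρ = 10300 kg/m³
  soda-lime glass: E = 69.96 GPa, ρ = 2499 kg/m³
  soda-lime glass: M = 1.65×10⁻³
  concrete: M = 1.36×10⁻³
  molybdenum: M = 0.671×10⁻³
Soda-lime glass ranks first.

soda-lime glass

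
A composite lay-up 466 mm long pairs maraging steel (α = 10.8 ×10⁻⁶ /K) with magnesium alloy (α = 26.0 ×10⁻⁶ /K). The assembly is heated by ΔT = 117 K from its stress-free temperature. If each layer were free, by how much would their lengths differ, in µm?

Δα = |10.8 − 26.0|×10⁻⁶/K = 15.2×10⁻⁶/K.
ΔL_mismatch = Δα·L·ΔT = 15.2×10⁻⁶ × 466.0 mm × 117.0 K = 829 µm.

829 µm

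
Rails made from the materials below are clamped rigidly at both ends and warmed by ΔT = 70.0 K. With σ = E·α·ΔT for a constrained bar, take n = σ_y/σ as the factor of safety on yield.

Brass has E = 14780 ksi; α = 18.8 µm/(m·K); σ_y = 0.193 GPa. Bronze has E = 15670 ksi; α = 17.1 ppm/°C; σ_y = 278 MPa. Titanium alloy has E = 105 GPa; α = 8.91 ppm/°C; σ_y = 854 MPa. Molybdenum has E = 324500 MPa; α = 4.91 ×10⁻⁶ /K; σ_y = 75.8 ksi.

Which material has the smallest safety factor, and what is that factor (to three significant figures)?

Converting E to GPa, α to ×10⁻⁶/K, σ_y to MPa, then σ and n for each:
  brass: E = 101.9, α = 18.8, σ_y = 193.0 → σ = 134 MPa, n = 1.44
  bronze: E = 108.0, α = 17.1, σ_y = 278.0 → σ = 129 MPa, n = 2.15
  titanium alloy: E = 105.0, α = 8.91, σ_y = 854.0 → σ = 65.5 MPa, n = 13.0
  molybdenum: E = 324.5, α = 4.91, σ_y = 522.6 → σ = 112 MPa, n = 4.69
Brass has the lowest safety factor, n = 1.44.

brass, n = 1.44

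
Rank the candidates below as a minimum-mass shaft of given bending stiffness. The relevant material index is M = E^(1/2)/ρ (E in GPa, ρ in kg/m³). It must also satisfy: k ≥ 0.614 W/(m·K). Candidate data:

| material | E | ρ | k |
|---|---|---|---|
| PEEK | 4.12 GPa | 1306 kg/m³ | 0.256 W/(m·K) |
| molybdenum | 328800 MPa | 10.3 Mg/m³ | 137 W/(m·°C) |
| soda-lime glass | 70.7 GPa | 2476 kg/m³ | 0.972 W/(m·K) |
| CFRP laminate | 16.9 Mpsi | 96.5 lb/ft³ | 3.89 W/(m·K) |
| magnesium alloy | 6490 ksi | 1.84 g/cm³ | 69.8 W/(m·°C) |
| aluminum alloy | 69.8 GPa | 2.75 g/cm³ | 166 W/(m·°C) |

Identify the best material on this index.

Screen on constraints: k ≥ 0.614 W/(m·K). Survivors: molybdenum, soda-lime glass, CFRP laminate, magnesium alloy, aluminum alloy.
Normalizing units and computing the index:
  molybdenum: E = 328.8 GPa, ρ = 10300 kg/m³
  soda-lime glass: E = 70.70 GPa, ρ = 2476 kg/m³
  CFRP laminate: E = 116.5 GPa, ρ = 1546 kg/m³
  magnesium alloy: E = 44.75 GPa, ρ = 1840 kg/m³
  aluminum alloy: E = 69.80 GPa, ρ = 2750 kg/m³
  CFRP laminate: M = 6.98×10⁻³
  magnesium alloy: M = 3.64×10⁻³
  soda-lime glass: M = 3.40×10⁻³
  aluminum alloy: M = 3.04×10⁻³
  molybdenum: M = 1.76×10⁻³
The maximum is for CFRP laminate.

CFRP laminate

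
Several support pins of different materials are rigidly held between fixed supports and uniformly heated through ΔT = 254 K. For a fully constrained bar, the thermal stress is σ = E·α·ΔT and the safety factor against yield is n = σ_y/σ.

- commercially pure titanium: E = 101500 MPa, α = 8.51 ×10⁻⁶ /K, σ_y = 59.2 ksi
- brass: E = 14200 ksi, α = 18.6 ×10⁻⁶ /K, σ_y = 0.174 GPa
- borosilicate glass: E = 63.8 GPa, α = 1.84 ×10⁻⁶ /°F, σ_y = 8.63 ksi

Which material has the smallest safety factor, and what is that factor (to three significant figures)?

brass, n = 0.376

In consistent units (E in GPa, α in ×10⁻⁶/K, σ_y in MPa):
  commercially pure titanium: E = 101.5, α = 8.51, σ_y = 408.2 → σ = 219 MPa, n = 1.86
  brass: E = 97.91, α = 18.6, σ_y = 174.0 → σ = 463 MPa, n = 0.376
  borosilicate glass: E = 63.80, α = 3.31, σ_y = 59.50 → σ = 53.7 MPa, n = 1.11
Smallest n: brass with n = 0.376.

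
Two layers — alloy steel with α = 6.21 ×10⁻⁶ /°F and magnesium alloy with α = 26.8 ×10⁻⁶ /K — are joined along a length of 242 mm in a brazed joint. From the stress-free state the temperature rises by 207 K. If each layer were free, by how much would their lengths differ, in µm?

alloy steel: α = 6.21×10⁻⁶/°F × 9/5 = 11.2×10⁻⁶/K.
Δα = |11.2 − 26.8|×10⁻⁶/K = 15.6×10⁻⁶/K.
ΔL_mismatch = Δα·L·ΔT = 15.6×10⁻⁶ × 242.0 mm × 207.0 K = 783 µm.

783 µm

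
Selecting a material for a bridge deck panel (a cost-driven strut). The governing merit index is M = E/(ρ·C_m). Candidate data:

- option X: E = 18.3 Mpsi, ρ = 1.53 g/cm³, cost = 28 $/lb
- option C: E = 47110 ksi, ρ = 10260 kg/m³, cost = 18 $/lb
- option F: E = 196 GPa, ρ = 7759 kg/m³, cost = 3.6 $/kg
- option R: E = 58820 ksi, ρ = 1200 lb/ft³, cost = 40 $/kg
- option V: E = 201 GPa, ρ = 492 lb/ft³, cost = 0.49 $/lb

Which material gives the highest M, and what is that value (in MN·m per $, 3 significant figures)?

option V, M = 23.6 MN·m per $

In SI units:
  option X: E = 126.2 GPa, ρ = 1530 kg/m³, cost = 61.73 $/kg
  option C: E = 324.8 GPa, ρ = 10260 kg/m³, cost = 39.68 $/kg
  option F: E = 196.0 GPa, ρ = 7759 kg/m³, cost = 3.600 $/kg
  option R: E = 405.5 GPa, ρ = 19220 kg/m³, cost = 40.00 $/kg
  option V: E = 201.0 GPa, ρ = 7881 kg/m³, cost = 1.080 $/kg
  option V: M = 23.6 MN·m per $
  option F: M = 7.02 MN·m per $
  option X: M = 1.34 MN·m per $
  option C: M = 0.798 MN·m per $
  option R: M = 0.527 MN·m per $
Highest index: option V.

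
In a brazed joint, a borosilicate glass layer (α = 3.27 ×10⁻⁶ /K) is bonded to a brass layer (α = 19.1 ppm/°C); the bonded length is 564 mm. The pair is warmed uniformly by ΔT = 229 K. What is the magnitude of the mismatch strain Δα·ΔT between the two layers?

Δα = |3.27 − 19.1|×10⁻⁶/K = 15.8×10⁻⁶/K.
Mismatch strain = Δα·ΔT = 15.8×10⁻⁶ × 229.0 = 3.63×10⁻³.

3.63×10⁻³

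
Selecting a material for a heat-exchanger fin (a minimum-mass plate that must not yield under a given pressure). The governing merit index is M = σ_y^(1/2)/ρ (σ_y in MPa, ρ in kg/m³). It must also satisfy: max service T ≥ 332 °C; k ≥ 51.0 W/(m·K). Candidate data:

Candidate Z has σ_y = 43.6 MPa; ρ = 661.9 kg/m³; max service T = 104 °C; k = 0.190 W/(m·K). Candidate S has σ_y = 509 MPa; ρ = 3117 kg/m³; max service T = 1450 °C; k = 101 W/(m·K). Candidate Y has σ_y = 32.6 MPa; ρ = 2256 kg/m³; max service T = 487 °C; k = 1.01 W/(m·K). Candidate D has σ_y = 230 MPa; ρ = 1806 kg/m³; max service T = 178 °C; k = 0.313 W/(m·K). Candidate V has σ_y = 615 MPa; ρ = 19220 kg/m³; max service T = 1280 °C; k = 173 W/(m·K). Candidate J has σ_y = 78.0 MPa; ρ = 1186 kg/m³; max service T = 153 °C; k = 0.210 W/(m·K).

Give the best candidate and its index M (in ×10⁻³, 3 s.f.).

candidate S, M = 7.24×10⁻³

Screen on constraints: max service T ≥ 332 °C; k ≥ 51.0 W/(m·K). Survivors: candidate S, candidate V.
Per-candidate index values:
  candidate S: M = 7.24×10⁻³
  candidate V: M = 1.29×10⁻³
Candidate S ranks first.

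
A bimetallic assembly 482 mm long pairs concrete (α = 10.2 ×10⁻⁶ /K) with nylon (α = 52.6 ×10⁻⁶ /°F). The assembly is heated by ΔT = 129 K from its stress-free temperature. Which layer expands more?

nylon

nylon: α = 52.6×10⁻⁶/°F × 9/5 = 94.7×10⁻⁶/K.
α(concrete) = 10.2×10⁻⁶/K vs α(nylon) = 94.7×10⁻⁶/K.
Higher α expands more for the same ΔT: nylon.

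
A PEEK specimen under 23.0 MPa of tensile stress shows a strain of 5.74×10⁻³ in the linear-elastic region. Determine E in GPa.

4.01 GPa

E = σ/ε = 23.0 MPa / 5.74×10⁻³ = 4007 MPa = 4.01 GPa.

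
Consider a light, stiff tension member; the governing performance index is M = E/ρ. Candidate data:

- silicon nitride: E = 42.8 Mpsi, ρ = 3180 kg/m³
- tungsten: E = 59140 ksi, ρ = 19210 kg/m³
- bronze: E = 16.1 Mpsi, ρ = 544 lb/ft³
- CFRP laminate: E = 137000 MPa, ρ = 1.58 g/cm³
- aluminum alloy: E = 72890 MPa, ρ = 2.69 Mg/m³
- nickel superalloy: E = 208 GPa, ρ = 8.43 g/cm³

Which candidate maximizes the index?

In SI units:
  silicon nitride: E = 295.1 GPa, ρ = 3180 kg/m³
  tungsten: E = 407.8 GPa, ρ = 19210 kg/m³
  bronze: E = 111.0 GPa, ρ = 8714 kg/m³
  CFRP laminate: E = 137.0 GPa, ρ = 1580 kg/m³
  aluminum alloy: E = 72.89 GPa, ρ = 2690 kg/m³
  nickel superalloy: E = 208.0 GPa, ρ = 8430 kg/m³
  silicon nitride: M = 92.8 MN·m/kg
  CFRP laminate: M = 86.7 MN·m/kg
  aluminum alloy: M = 27.1 MN·m/kg
  nickel superalloy: M = 24.7 MN·m/kg
  tungsten: M = 21.2 MN·m/kg
  bronze: M = 12.7 MN·m/kg
Silicon nitride ranks first.

silicon nitride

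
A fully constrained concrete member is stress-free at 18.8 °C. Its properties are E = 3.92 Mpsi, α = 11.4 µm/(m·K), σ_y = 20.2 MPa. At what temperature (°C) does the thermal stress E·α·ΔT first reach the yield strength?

E = 3.92 Mpsi = 27.03 GPa.
E·α·ΔT = 20.20 MPa ⇒ ΔT = 20.20 / (27.03×10³ × 11.4×10⁻⁶) = 65.56 K.
T = 18.8 + 65.56 = 84.36 °C.

84.4 °C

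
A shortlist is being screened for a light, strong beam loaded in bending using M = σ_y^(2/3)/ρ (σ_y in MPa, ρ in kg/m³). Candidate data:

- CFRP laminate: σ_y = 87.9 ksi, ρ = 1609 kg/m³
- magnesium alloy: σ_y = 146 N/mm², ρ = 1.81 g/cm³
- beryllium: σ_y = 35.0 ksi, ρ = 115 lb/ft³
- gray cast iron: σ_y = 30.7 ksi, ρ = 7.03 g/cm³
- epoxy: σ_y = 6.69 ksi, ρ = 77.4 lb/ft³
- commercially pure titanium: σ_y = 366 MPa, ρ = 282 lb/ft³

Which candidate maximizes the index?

CFRP laminate

Putting every candidate on a common basis:
  CFRP laminate: σ_y = 606.0 MPa, ρ = 1609 kg/m³
  magnesium alloy: σ_y = 146.0 MPa, ρ = 1810 kg/m³
  beryllium: σ_y = 241.3 MPa, ρ = 1842 kg/m³
  gray cast iron: σ_y = 211.7 MPa, ρ = 7030 kg/m³
  epoxy: σ_y = 46.13 MPa, ρ = 1240 kg/m³
  commercially pure titanium: σ_y = 366.0 MPa, ρ = 4517 kg/m³
  CFRP laminate: M = 44.5×10⁻³
  beryllium: M = 21.0×10⁻³
  magnesium alloy: M = 15.3×10⁻³
  commercially pure titanium: M = 11.3×10⁻³
  epoxy: M = 10.4×10⁻³
  gray cast iron: M = 5.05×10⁻³
CFRP laminate has the largest M.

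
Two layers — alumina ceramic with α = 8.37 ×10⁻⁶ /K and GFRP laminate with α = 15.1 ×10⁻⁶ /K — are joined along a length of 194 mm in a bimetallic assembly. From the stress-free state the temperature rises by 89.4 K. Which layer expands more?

α(alumina ceramic) = 8.37×10⁻⁶/K vs α(GFRP laminate) = 15.1×10⁻⁶/K.
Higher α expands more for the same ΔT: GFRP laminate.

GFRP laminate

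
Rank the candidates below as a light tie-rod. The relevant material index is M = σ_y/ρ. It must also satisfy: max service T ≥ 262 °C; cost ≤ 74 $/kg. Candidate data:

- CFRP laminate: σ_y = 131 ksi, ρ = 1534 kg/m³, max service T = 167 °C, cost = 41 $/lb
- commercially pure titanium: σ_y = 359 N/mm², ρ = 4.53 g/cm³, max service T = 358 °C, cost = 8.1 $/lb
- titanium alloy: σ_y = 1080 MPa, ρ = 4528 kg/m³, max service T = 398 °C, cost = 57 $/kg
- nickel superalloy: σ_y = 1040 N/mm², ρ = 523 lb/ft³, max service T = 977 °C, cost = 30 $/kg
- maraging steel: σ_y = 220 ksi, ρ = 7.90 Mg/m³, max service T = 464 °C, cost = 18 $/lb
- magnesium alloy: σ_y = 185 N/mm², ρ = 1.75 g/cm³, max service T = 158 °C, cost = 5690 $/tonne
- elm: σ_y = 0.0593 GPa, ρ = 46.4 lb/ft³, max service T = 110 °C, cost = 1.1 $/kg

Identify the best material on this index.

Screen on constraints: max service T ≥ 262 °C; cost ≤ 74 $/kg. Survivors: commercially pure titanium, titanium alloy, nickel superalloy, maraging steel.
Convert each candidate to consistent units, then evaluate M:
  commercially pure titanium: σ_y = 359.0 MPa, ρ = 4530 kg/m³
  titanium alloy: σ_y = 1080 MPa, ρ = 4528 kg/m³
  nickel superalloy: σ_y = 1040 MPa, ρ = 8378 kg/m³
  maraging steel: σ_y = 1517 MPa, ρ = 7900 kg/m³
  titanium alloy: M = 239 kN·m/kg
  maraging steel: M = 192 kN·m/kg
  nickel superalloy: M = 124 kN·m/kg
  commercially pure titanium: M = 79.2 kN·m/kg
Titanium alloy ranks first.

titanium alloy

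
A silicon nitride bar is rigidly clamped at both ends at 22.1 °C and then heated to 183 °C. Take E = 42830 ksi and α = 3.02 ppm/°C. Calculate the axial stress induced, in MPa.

E = 42830 ksi = 295.3 GPa.
ΔT = 160.9 K. Constrained thermal stress σ = E·α·ΔT = 295.3×10³ MPa × 3.02×10⁻⁶ × 160.9 = 143 MPa (compressive).

143 MPa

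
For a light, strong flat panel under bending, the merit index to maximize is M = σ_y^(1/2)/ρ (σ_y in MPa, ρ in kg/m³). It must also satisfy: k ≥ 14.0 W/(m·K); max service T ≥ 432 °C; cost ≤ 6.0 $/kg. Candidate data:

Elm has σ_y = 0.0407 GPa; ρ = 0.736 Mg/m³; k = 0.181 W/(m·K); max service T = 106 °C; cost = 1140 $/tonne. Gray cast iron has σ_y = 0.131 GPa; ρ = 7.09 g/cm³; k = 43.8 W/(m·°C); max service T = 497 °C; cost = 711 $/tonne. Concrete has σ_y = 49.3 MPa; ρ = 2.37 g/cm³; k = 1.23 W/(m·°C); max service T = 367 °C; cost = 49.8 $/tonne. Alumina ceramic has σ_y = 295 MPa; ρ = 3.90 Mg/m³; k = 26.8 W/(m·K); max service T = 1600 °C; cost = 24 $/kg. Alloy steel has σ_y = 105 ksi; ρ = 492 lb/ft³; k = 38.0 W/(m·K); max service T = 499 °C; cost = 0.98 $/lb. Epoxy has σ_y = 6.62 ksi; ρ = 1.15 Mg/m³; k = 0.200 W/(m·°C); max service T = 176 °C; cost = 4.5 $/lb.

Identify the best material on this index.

Screen on constraints: k ≥ 14.0 W/(m·K); max service T ≥ 432 °C; cost ≤ 6.0 $/kg. Survivors: gray cast iron, alloy steel.
After converting to SI:
  gray cast iron: σ_y = 131.0 MPa, ρ = 7090 kg/m³
  alloy steel: σ_y = 723.9 MPa, ρ = 7881 kg/m³
  alloy steel: M = 3.41×10⁻³
  gray cast iron: M = 1.61×10⁻³
Highest index: alloy steel.

alloy steel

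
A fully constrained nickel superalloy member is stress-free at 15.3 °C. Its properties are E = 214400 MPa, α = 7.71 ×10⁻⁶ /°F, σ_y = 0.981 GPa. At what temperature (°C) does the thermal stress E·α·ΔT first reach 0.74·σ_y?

E = 214400 MPa = 214.4 GPa.
α = 7.71×10⁻⁶/°F × 9/5 = 13.9×10⁻⁶/K.
σ_y = 0.981 GPa = 981.0 MPa.
E·α·ΔT = 725.9 MPa ⇒ ΔT = 725.9 / (214.4×10³ × 13.9×10⁻⁶) = 244.0 K.
T = 15.3 + 244.0 = 259.3 °C.

259 °C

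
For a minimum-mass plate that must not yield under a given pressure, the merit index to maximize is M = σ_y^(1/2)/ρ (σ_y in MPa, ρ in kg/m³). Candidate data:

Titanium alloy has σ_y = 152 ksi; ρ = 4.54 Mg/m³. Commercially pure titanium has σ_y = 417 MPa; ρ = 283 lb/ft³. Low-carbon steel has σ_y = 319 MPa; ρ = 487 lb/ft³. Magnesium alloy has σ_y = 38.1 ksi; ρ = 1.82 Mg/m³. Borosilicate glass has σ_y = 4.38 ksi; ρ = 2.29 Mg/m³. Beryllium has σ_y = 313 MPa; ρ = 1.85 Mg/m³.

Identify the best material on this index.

beryllium

In SI units:
  titanium alloy: σ_y = 1048 MPa, ρ = 4540 kg/m³
  commercially pure titanium: σ_y = 417.0 MPa, ρ = 4533 kg/m³
  low-carbon steel: σ_y = 319.0 MPa, ρ = 7801 kg/m³
  magnesium alloy: σ_y = 262.7 MPa, ρ = 1820 kg/m³
  borosilicate glass: σ_y = 30.20 MPa, ρ = 2290 kg/m³
  beryllium: σ_y = 313.0 MPa, ρ = 1850 kg/m³
  beryllium: M = 9.56×10⁻³
  magnesium alloy: M = 8.91×10⁻³
  titanium alloy: M = 7.13×10⁻³
  commercially pure titanium: M = 4.50×10⁻³
  borosilicate glass: M = 2.40×10⁻³
  low-carbon steel: M = 2.29×10⁻³
The maximum is for beryllium.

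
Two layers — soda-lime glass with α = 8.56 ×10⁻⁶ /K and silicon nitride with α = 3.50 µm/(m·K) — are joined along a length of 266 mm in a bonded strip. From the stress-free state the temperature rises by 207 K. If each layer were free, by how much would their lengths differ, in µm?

279 µm

Δα = |8.56 − 3.50|×10⁻⁶/K = 5.06×10⁻⁶/K.
ΔL_mismatch = Δα·L·ΔT = 5.06×10⁻⁶ × 266.0 mm × 207.0 K = 279 µm.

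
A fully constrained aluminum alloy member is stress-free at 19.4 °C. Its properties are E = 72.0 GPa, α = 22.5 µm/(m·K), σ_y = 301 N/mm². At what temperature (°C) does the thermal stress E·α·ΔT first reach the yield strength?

σ_y = 301 N/mm² = 301.0 MPa.
E·α·ΔT = 301.0 MPa ⇒ ΔT = 301.0 / (72.00×10³ × 22.5×10⁻⁶) = 185.8 K.
T = 19.4 + 185.8 = 205.2 °C.

205 °C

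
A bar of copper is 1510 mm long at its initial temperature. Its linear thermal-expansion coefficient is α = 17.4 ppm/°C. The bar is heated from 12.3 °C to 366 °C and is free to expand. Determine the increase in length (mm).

ΔT = 366 − 12.3 = 353.7 K.
ΔL = α·L₀·ΔT = 17.4×10⁻⁶ × 1510 mm × 353.7 K = 9.29 mm.

9.29 mm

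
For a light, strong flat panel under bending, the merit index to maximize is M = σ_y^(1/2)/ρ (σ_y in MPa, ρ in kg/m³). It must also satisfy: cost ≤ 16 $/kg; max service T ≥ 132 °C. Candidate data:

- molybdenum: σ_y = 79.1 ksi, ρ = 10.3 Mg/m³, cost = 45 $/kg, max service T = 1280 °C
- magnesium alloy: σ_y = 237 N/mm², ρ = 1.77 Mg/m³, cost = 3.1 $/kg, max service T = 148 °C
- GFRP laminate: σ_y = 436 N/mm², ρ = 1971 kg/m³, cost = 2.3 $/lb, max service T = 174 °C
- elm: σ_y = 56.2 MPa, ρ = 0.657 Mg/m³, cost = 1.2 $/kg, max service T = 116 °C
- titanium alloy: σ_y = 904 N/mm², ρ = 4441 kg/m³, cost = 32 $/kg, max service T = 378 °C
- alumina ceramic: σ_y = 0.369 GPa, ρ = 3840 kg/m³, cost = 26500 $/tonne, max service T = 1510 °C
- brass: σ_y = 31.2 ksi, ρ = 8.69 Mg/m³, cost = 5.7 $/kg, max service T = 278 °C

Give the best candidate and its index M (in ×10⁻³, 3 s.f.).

Screen on constraints: cost ≤ 16 $/kg; max service T ≥ 132 °C. Survivors: magnesium alloy, GFRP laminate, brass.
Convert each candidate to consistent units, then evaluate M:
  magnesium alloy: σ_y = 237.0 MPa, ρ = 1770 kg/m³
  GFRP laminate: σ_y = 436.0 MPa, ρ = 1971 kg/m³
  brass: σ_y = 215.1 MPa, ρ = 8690 kg/m³
  GFRP laminate: M = 10.6×10⁻³
  magnesium alloy: M = 8.70×10⁻³
  brass: M = 1.69×10⁻³
GFRP laminate ranks first.

GFRP laminate, M = 10.6×10⁻³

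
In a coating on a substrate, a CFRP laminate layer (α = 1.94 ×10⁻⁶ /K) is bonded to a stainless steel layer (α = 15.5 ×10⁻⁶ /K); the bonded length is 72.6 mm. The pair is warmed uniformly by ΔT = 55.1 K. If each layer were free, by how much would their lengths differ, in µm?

54.2 µm

Δα = |1.94 − 15.5|×10⁻⁶/K = 13.6×10⁻⁶/K.
ΔL_mismatch = Δα·L·ΔT = 13.6×10⁻⁶ × 72.6 mm × 55.1 K = 54.2 µm.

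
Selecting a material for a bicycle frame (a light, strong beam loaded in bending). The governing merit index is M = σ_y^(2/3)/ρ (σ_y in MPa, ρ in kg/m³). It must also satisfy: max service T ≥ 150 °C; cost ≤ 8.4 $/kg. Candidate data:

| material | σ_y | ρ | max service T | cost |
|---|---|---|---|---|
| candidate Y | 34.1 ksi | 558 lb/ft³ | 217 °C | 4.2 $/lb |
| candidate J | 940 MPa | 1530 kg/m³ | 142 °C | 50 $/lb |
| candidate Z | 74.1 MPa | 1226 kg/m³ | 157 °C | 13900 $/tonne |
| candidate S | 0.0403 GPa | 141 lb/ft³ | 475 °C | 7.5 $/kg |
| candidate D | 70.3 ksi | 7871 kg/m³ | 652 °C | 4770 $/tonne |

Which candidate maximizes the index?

candidate D

Screen on constraints: max service T ≥ 150 °C; cost ≤ 8.4 $/kg. Survivors: candidate S, candidate D.
Convert each candidate to consistent units, then evaluate M:
  candidate S: σ_y = 40.30 MPa, ρ = 2259 kg/m³
  candidate D: σ_y = 484.7 MPa, ρ = 7871 kg/m³
  candidate D: M = 7.84×10⁻³
  candidate S: M = 5.20×10⁻³
The maximum is for candidate D.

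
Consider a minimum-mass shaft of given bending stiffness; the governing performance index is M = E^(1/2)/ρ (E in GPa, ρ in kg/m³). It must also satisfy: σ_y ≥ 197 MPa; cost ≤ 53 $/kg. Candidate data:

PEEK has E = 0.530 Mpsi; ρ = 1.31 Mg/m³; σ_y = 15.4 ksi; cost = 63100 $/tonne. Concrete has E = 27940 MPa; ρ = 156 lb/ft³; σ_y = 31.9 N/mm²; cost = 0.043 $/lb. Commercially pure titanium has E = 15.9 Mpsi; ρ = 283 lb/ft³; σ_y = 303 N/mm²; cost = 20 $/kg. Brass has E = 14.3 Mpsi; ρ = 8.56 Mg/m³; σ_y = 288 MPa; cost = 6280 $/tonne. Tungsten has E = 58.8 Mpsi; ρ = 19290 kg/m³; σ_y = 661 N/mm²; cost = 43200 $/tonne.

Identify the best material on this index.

commercially pure titanium

Screen on constraints: σ_y ≥ 197 MPa; cost ≤ 53 $/kg. Survivors: commercially pure titanium, brass, tungsten.
In SI units:
  commercially pure titanium: E = 109.6 GPa, ρ = 4533 kg/m³
  brass: E = 98.60 GPa, ρ = 8560 kg/m³
  tungsten: E = 405.4 GPa, ρ = 19290 kg/m³
  commercially pure titanium: M = 2.31×10⁻³
  brass: M = 1.16×10⁻³
  tungsten: M = 1.04×10⁻³
The maximum is for commercially pure titanium.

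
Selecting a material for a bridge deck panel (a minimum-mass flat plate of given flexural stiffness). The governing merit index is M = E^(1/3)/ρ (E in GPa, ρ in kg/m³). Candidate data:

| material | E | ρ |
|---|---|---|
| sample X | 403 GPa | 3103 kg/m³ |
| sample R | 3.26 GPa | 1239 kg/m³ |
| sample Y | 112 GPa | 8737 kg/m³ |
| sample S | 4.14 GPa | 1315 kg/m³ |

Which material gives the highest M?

Per-candidate index values:
  sample X: M = 2.38×10⁻³
  sample S: M = 1.22×10⁻³
  sample R: M = 1.20×10⁻³
  sample Y: M = 0.552×10⁻³
The maximum is for sample X.

sample X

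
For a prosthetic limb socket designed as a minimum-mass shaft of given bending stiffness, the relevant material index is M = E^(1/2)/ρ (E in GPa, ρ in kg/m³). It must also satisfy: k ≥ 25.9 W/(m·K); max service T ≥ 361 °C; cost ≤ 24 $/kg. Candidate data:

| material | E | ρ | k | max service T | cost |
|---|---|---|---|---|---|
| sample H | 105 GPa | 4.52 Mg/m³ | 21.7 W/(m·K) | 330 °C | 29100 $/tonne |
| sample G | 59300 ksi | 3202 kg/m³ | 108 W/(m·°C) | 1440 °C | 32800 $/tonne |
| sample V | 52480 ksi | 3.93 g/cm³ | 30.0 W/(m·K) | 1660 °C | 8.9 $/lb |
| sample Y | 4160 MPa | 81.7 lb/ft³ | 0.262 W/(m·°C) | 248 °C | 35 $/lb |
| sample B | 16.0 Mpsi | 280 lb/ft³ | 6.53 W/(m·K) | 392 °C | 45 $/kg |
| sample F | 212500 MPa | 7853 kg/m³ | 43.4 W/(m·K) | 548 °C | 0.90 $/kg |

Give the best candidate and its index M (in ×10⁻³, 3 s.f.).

Screen on constraints: k ≥ 25.9 W/(m·K); max service T ≥ 361 °C; cost ≤ 24 $/kg. Survivors: sample V, sample F.
In SI units:
  sample V: E = 361.8 GPa, ρ = 3930 kg/m³
  sample F: E = 212.5 GPa, ρ = 7853 kg/m³
  sample V: M = 4.84×10⁻³
  sample F: M = 1.86×10⁻³
Sample V has the largest M.

sample V, M = 4.84×10⁻³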